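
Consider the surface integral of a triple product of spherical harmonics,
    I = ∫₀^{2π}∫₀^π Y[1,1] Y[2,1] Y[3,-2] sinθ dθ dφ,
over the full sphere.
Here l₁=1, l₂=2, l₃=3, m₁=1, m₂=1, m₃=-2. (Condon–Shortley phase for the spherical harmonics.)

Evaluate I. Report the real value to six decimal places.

0.261169

Checks pass: Σm=0; 6 even; l₃=3∈[1,3].
(2·1+1)(2·2+1)(2·3+1) = 105
Δ: 0! 2! 4! / 7! → 1/105
sum: t=0:+1/4 = 1/4
3j²(1 2 3; 0 0 0) = Δ·Π!·Σ² = 3/35  (sign -1)
sum: t=0:+1/12 = 1/12
3j²(1 2 3; 1 1 -2) = Δ·Π!·Σ² = 2/21  (sign -1)
combine: 4πI² = 105·3/35·2/21 = 6/7
take √, sign +1: I = 0.26116903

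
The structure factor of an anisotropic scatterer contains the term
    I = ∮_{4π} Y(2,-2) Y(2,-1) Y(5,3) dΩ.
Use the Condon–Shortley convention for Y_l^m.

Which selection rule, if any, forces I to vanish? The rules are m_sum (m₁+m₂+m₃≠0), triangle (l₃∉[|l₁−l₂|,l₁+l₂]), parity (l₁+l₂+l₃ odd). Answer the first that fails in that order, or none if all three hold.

triangle

Σmᵢ = 0  ✓
l₃∈[|l₁−l₂|,l₁+l₂]=[0,4], have l₃=5  ✗
Σlᵢ = 9 ⇒ odd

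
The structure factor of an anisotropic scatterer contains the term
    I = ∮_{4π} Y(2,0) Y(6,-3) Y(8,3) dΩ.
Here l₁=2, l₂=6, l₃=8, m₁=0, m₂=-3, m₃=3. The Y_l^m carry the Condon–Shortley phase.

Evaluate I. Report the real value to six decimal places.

-0.199019

Rules hold: Σm=0, L=16 even, 4≤8≤8.
N = 5·13·17 = 1105
Δ = 0!·4!·12!/17! = 1/30940
Racah Σ t=0..0: t=0:+1/2073600 = 1/2073600
⇒ 3j(2 6 8; 0 0 0)² = 28/1105, sgn +1
Racah Σ t=0..0: t=0:+1/8709120 = 1/8709120
⇒ 3j(2 6 8; 0 -3 3)² = 55/3094, sgn -1
4πI² = N·(3j₀)²·(3jₘ)² = 110/221
I = -1·√(0.497738/4π) = -0.19901934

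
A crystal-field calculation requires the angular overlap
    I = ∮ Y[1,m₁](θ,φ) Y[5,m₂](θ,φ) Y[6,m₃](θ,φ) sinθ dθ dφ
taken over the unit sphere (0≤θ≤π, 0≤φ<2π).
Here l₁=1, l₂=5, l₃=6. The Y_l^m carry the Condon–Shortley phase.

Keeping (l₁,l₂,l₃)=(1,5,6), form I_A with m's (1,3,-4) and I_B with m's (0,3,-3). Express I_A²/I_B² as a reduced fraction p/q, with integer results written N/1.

5/3

Same 1,5,6: normalisation and zero-m 3j drop out of the ratio.
A: Δ: 0! 2! 10! / 13! → 1/858; sum: t=0:+1/161280 = 1/161280; 3j²(1 5 6; 1 3 -4) = Δ·Π!·Σ² = 15/286  (sign +1)
B: Δ: 0! 2! 10! / 13! → 1/858; sum: t=0:+1/80640 = 1/80640; 3j²(1 5 6; 0 3 -3) = Δ·Π!·Σ² = 9/286  (sign -1)
I_A²/I_B² = (15/286)/(9/286) = 5/3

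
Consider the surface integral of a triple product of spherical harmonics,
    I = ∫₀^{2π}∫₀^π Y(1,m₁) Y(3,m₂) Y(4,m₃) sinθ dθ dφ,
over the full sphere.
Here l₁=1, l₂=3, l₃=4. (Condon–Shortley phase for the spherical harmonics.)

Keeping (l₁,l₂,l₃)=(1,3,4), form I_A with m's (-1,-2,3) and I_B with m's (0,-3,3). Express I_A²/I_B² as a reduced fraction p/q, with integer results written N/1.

Same 1,3,4: normalisation and zero-m 3j drop out of the ratio.
A: Δ: 0! 2! 6! / 9! → 1/252; sum: t=0:+1/240 = 1/240; 3j²(1 3 4; -1 -2 3) = Δ·Π!·Σ² = 1/12  (sign -1)
B: Δ: 0! 2! 6! / 9! → 1/252; sum: t=0:+1/720 = 1/720; 3j²(1 3 4; 0 -3 3) = Δ·Π!·Σ² = 1/36  (sign -1)
I_A²/I_B² = (1/12)/(1/36) = 3/1

3/1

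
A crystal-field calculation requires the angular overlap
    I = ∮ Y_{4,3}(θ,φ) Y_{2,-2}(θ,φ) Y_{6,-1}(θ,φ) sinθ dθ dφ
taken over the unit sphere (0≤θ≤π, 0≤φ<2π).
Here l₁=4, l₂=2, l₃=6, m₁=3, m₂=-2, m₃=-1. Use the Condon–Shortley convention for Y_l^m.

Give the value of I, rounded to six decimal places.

m-sum 0 ✓  L=12 even ✓  2≤6≤6 ✓
Π(2lᵢ+1) = 9×5×13 = 585
triangle coeff Δ(4,2,6) = 1/6435
Σ_t [0,0]: t=0:+1/2304 = 1/2304
(3j)²=5/143 [(4 2 6; 0 0 0)], sign=+1
Σ_t [0,0]: t=0:+1/120960 = 1/120960
(3j)²=1/1287 [(4 2 6; 3 -2 -1)], sign=-1
⇒ 4πI² = 25/1573
I = (-1)√(25/1573/(4π)) = -0.03556319

-0.035563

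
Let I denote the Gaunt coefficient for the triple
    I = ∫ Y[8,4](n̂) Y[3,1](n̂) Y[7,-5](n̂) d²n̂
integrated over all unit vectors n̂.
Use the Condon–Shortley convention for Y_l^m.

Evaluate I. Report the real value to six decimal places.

-0.170870

m-sum 0 ✓  L=18 even ✓  5≤7≤11 ✓
Π(2lᵢ+1) = 17×7×15 = 1785
triangle coeff Δ(8,3,7) = 1/5290740
Σ_t [1,3]: t=1:−1/7257600 t=2:+1/2073600 t=3:−1/7257600 = 1/4838400
(3j)²=252/20995 [(8 3 7; 0 0 0)], sign=-1
Σ_t [2,4]: t=2:+1/58060800 t=3:−1/239500800 t=4:+1/22992076800 = 43/3284582400
(3j)²=12943/755820 [(8 3 7; 4 1 -5)], sign=+1
⇒ 4πI² = 1902621/5185765
I = (-1)√(1902621/5185765/(4π)) = -0.17086960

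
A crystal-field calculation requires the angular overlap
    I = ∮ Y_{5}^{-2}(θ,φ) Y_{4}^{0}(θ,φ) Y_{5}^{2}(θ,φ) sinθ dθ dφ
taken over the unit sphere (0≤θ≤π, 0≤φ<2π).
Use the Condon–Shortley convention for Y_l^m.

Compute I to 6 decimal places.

m-sum 0 ✓  L=14 even ✓  1≤5≤9 ✓
Π(2lᵢ+1) = 11×9×11 = 1089
triangle coeff Δ(5,4,5) = 1/3153150
Σ_t [0,4]: t=0:+1/69120 t=1:−1/1728 t=2:+1/576 t=3:−1/1728 t=4:+1/69120 = 7/11520
(3j)²=2/143 [(5 4 5; 0 0 0)], sign=-1
Σ_t [1,4]: t=1:−1/25920 t=2:+1/1920 t=3:−1/1728 t=4:+1/20736 = -1/20736
(3j)²=1/2574 [(5 4 5; -2 0 2)], sign=+1
⇒ 4πI² = 1/169
I = (-1)√(1/169/(4π)) = -0.02169960

-0.021700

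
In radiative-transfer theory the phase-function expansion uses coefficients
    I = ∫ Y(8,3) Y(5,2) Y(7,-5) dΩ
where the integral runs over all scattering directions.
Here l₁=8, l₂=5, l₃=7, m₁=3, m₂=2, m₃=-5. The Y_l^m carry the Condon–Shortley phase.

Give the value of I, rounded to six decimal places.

-0.092236

Rules hold: Σm=0, L=20 even, 3≤7≤13.
N = 17·11·15 = 2805
Δ = 6!·10!·4!/21! = 1/814773960
Racah Σ t=1..5: t=1:−1/87091200 t=2:+1/4976640 t=3:−1/2073600 t=4:+1/4976640 t=5:−1/87091200 = -1/9676800
⇒ 3j(8 5 7; 0 0 0)² = 360/46189, sgn +1
Racah Σ t=3..5: t=3:−1/69672960 t=4:+1/104509440 t=5:−1/1741824000 = -1/186624000
⇒ 3j(8 5 7; 3 2 -5)² = 308/62985, sgn -1
4πI² = N·(3j₀)²·(3jₘ)² = 110880/1037153
I = -1·√(0.106908/4π) = -0.09223596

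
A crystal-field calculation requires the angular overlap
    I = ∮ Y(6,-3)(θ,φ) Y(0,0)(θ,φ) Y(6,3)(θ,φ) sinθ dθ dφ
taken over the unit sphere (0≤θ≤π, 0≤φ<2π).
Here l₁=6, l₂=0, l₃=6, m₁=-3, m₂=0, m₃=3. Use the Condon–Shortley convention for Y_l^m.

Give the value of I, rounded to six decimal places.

-0.282095

Rules hold: Σm=0, L=12 even, 6≤6≤6.
N = 13·1·13 = 169
Δ = 0!·12!·0!/13! = 1/13
Racah Σ t=0..0: t=0:+1/518400 = 1/518400
⇒ 3j(6 0 6; 0 0 0)² = 1/13, sgn +1
Racah Σ t=0..0: t=0:+1/2177280 = 1/2177280
⇒ 3j(6 0 6; -3 0 3)² = 1/13, sgn -1
4πI² = N·(3j₀)²·(3jₘ)² = 1/1
I = -1·√(1/4π) = -0.28209479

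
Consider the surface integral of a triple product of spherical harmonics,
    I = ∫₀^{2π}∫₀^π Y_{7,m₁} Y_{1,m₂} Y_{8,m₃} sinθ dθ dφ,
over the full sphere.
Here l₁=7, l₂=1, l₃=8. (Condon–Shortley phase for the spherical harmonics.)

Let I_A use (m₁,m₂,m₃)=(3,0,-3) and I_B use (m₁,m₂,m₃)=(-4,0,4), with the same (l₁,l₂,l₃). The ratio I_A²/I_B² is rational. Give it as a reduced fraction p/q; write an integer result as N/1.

Shared (l₁,l₂,l₃)=(7,1,8): N and (l;000)² cancel in I_A²/I_B².
A: Δ = 0!·14!·2!/17! = 1/2040; Racah Σ t=0..0: t=0:+1/87091200 = 1/87091200; ⇒ 3j(7 1 8; 3 0 -3)² = 11/408, sgn -1
B: Δ = 0!·14!·2!/17! = 1/2040; Racah Σ t=0..0: t=0:+1/239500800 = 1/239500800; ⇒ 3j(7 1 8; -4 0 4)² = 2/85, sgn +1
I_A²/I_B² = (11/408)/(2/85) = 55/48

55/48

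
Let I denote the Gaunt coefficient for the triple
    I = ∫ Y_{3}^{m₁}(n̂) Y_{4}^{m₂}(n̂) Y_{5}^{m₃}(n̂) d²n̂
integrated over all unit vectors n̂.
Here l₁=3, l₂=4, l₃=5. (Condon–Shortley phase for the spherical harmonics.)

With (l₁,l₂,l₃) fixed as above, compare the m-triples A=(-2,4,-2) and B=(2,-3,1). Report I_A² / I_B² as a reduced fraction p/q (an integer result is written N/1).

56/121

Same 3,4,5: normalisation and zero-m 3j drop out of the ratio.
A: Δ: 2! 4! 6! / 13! → 1/180180; sum: t=2:+1/8640 = 1/8640; 3j²(3 4 5; -2 4 -2) = Δ·Π!·Σ² = 14/1287  (sign -1)
B: Δ: 2! 4! 6! / 13! → 1/180180; sum: t=0:+1/1440 t=1:−1/17280 = 11/17280; 3j²(3 4 5; 2 -3 1) = Δ·Π!·Σ² = 11/468  (sign +1)
I_A²/I_B² = (14/1287)/(11/468) = 56/121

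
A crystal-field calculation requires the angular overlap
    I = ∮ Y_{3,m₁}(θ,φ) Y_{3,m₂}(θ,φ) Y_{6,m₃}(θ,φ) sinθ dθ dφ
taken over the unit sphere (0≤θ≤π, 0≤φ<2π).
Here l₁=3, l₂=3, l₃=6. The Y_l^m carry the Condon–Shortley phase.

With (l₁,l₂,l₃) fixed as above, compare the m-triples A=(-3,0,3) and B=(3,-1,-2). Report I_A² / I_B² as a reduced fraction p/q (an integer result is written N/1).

3/1

Shared (l₁,l₂,l₃)=(3,3,6): N and (l;000)² cancel in I_A²/I_B².
A: Δ = 0!·6!·6!/13! = 1/12012; Racah Σ t=0..0: t=0:+1/25920 = 1/25920; ⇒ 3j(3 3 6; -3 0 3)² = 1/143, sgn -1
B: Δ = 0!·6!·6!/13! = 1/12012; Racah Σ t=0..0: t=0:+1/34560 = 1/34560; ⇒ 3j(3 3 6; 3 -1 -2)² = 1/429, sgn +1
I_A²/I_B² = (1/143)/(1/429) = 3/1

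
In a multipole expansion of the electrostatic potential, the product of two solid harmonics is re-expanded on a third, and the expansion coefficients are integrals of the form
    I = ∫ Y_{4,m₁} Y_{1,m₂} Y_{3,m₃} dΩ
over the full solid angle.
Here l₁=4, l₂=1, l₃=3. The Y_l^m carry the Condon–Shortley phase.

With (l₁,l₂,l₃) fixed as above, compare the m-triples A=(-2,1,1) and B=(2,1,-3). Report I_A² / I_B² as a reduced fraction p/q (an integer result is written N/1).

l's match ⇒ only the (l;m) 3-j factors differ between A and B.
A: triangle coeff Δ(4,1,3) = 1/252; Σ_t [2,2]: t=2:+1/96 = 1/96; (3j)²=5/84 [(4 1 3; -2 1 1)], sign=+1
B: triangle coeff Δ(4,1,3) = 1/252; Σ_t [2,2]: t=2:+1/1440 = 1/1440; (3j)²=1/252 [(4 1 3; 2 1 -3)], sign=+1
I_A²/I_B² = (5/84)/(1/252) = 15/1

15/1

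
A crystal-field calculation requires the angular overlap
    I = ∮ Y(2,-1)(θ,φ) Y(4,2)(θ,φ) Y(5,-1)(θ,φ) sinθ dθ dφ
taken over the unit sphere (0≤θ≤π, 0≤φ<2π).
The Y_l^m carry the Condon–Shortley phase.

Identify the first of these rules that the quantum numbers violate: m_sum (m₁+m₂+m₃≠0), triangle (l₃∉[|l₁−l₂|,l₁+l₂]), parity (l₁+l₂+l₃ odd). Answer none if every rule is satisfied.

parity

Σmᵢ = 0  ✓
l₃∈[|l₁−l₂|,l₁+l₂]=[2,6], have l₃=5  ✓
Σlᵢ = 11 ⇒ odd  ✗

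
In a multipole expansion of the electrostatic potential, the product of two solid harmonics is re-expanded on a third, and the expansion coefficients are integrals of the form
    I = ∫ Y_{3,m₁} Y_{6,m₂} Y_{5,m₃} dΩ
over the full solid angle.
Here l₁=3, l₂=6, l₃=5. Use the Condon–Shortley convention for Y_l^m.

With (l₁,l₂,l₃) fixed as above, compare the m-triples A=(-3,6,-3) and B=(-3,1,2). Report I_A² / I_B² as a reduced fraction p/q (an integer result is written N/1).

33/49

Same 3,6,5: normalisation and zero-m 3j drop out of the ratio.
A: Δ: 4! 2! 8! / 15! → 1/675675; sum: t=4:+1/1935360 = 1/1935360; 3j²(3 6 5; -3 6 -3) = Δ·Π!·Σ² = 1/91  (sign +1)
B: Δ: 4! 2! 8! / 15! → 1/675675; sum: t=4:+1/34560 = 1/34560; 3j²(3 6 5; -3 1 2) = Δ·Π!·Σ² = 7/429  (sign -1)
I_A²/I_B² = (1/91)/(7/429) = 33/49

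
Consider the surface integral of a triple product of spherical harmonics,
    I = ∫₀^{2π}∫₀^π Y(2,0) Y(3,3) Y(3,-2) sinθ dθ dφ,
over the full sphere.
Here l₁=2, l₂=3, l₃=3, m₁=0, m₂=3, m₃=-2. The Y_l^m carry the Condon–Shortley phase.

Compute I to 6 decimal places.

m-sum = 0 + 3 − 2 = 1 ≠ 0 ⇒ I = 0

0.000000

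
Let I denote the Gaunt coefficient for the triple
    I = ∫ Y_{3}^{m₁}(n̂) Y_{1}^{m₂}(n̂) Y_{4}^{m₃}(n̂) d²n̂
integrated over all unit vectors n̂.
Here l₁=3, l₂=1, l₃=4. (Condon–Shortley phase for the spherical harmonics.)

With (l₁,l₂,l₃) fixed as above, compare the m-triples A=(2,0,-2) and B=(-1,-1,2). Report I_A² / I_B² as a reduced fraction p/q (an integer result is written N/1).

4/5

Shared (l₁,l₂,l₃)=(3,1,4): N and (l;000)² cancel in I_A²/I_B².
A: Δ = 0!·6!·2!/9! = 1/252; Racah Σ t=0..0: t=0:+1/120 = 1/120; ⇒ 3j(3 1 4; 2 0 -2)² = 1/21, sgn +1
B: Δ = 0!·6!·2!/9! = 1/252; Racah Σ t=0..0: t=0:+1/96 = 1/96; ⇒ 3j(3 1 4; -1 -1 2)² = 5/84, sgn +1
I_A²/I_B² = (1/21)/(5/84) = 4/5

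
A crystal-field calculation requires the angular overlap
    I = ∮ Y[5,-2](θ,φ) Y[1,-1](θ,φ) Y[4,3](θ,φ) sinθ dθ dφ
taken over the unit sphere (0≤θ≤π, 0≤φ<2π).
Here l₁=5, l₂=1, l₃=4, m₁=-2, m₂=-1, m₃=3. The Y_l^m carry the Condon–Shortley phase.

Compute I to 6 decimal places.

Checks pass: Σm=0; 10 even; l₃=4∈[4,6].
(2·5+1)(2·1+1)(2·4+1) = 297
Δ: 2! 8! 0! / 11! → 1/495
sum: t=1:−1/576 = -1/576
3j²(5 1 4; 0 0 0) = Δ·Π!·Σ² = 5/99  (sign -1)
sum: t=0:+1/10080 = 1/10080
3j²(5 1 4; -2 -1 3) = Δ·Π!·Σ² = 1/165  (sign -1)
combine: 4πI² = 297·5/99·1/165 = 1/11
take √, sign +1: I = 0.08505478

0.085055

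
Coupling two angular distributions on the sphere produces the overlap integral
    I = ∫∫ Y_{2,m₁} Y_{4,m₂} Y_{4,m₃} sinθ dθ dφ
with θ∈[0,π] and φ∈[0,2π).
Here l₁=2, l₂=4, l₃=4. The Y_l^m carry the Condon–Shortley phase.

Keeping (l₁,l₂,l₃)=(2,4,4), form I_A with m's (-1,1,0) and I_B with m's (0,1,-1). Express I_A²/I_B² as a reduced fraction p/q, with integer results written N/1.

30/289

l's match ⇒ only the (l;m) 3-j factors differ between A and B.
A: triangle coeff Δ(2,4,4) = 1/13860; Σ_t [1,2]: t=1:−1/96 t=2:+1/72 = 1/288; (3j)²=1/462 [(2 4 4; -1 1 0)], sign=+1
B: triangle coeff Δ(2,4,4) = 1/13860; Σ_t [0,2]: t=0:+1/480 t=1:−1/48 t=2:+1/144 = -17/1440; (3j)²=289/13860 [(2 4 4; 0 1 -1)], sign=+1
I_A²/I_B² = (1/462)/(289/13860) = 30/289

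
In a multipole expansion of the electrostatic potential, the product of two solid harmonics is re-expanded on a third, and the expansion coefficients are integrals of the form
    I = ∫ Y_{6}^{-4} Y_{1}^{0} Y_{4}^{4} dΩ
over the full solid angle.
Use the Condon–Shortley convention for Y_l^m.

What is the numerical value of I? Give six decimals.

0.000000

|6−1|≤4≤6+1 violated ⇒ I = 0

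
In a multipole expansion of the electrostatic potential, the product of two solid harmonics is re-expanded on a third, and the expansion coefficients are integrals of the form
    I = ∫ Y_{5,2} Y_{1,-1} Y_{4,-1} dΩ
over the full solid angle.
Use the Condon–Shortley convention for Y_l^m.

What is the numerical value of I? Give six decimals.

Checks pass: Σm=0; 10 even; l₃=4∈[4,6].
(2·5+1)(2·1+1)(2·4+1) = 297
Δ: 2! 8! 0! / 11! → 1/495
sum: t=1:−1/576 = -1/576
3j²(5 1 4; 0 0 0) = Δ·Π!·Σ² = 5/99  (sign -1)
sum: t=0:+1/1440 = 1/1440
3j²(5 1 4; 2 -1 -1) = Δ·Π!·Σ² = 7/165  (sign -1)
combine: 4πI² = 297·5/99·7/165 = 7/11
take √, sign +1: I = 0.22503380

0.225034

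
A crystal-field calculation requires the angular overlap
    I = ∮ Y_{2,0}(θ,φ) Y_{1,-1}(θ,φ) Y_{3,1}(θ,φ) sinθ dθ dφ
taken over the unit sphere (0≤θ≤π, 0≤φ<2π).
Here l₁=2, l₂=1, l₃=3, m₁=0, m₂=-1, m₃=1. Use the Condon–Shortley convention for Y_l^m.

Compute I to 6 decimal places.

Rules hold: Σm=0, L=6 even, 1≤3≤3.
N = 5·3·7 = 105
Δ = 0!·4!·2!/7! = 1/105
Racah Σ t=0..0: t=0:+1/4 = 1/4
⇒ 3j(2 1 3; 0 0 0)² = 3/35, sgn -1
Racah Σ t=0..0: t=0:+1/8 = 1/8
⇒ 3j(2 1 3; 0 -1 1)² = 2/35, sgn +1
4πI² = N·(3j₀)²·(3jₘ)² = 18/35
I = -1·√(0.514286/4π) = -0.20230066

-0.202301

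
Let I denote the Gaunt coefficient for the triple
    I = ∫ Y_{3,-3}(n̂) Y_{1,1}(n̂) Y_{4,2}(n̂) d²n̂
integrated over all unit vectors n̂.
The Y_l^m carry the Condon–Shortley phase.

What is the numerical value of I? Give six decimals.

m-sum 0 ✓  L=8 even ✓  2≤4≤4 ✓
Π(2lᵢ+1) = 7×3×9 = 189
triangle coeff Δ(3,1,4) = 1/252
Σ_t [0,0]: t=0:+1/36 = 1/36
(3j)²=4/63 [(3 1 4; 0 0 0)], sign=+1
Σ_t [0,0]: t=0:+1/1440 = 1/1440
(3j)²=1/252 [(3 1 4; -3 1 2)], sign=+1
⇒ 4πI² = 1/21
I = (+1)√(1/21/(4π)) = 0.06155813

0.061558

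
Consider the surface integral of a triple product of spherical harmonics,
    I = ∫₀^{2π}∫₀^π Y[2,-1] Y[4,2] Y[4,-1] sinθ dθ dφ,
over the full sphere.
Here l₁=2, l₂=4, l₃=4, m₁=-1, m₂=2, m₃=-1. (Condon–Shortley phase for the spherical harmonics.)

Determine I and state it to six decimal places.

0.127700

Checks pass: Σm=0; 10 even; l₃=4∈[2,6].
(2·2+1)(2·4+1)(2·4+1) = 405
Δ: 2! 2! 6! / 11! → 1/13860
sum: t=0:+1/192 t=1:−1/36 t=2:+1/192 = -5/288
3j²(2 4 4; 0 0 0) = Δ·Π!·Σ² = 20/693  (sign -1)
sum: t=1:−1/240 t=2:+1/96 = 1/160
3j²(2 4 4; -1 2 -1) = Δ·Π!·Σ² = 27/1540  (sign -1)
combine: 4πI² = 405·20/693·27/1540 = 1215/5929
take √, sign +1: I = 0.12770047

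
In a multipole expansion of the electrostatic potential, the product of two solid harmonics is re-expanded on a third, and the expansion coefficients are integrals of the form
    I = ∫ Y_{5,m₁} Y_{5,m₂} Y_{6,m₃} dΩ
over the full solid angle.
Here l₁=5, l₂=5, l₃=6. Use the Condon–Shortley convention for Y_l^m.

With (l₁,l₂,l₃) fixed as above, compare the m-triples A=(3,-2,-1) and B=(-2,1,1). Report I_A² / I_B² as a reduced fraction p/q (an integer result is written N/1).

Shared (l₁,l₂,l₃)=(5,5,6): N and (l;000)² cancel in I_A²/I_B².
A: Δ = 4!·6!·6!/17! = 1/28588560; Racah Σ t=0..2: t=0:+1/41472 t=1:−1/34560 t=2:+1/345600 = -1/518400; ⇒ 3j(5 5 6; 3 -2 -1)² = 7/36465, sgn +1
B: Δ = 4!·6!·6!/17! = 1/28588560; Racah Σ t=1..4: t=1:−1/518400 t=2:+1/23040 t=3:−1/10368 t=4:+1/41472 = -1/32400; ⇒ 3j(5 5 6; -2 1 1)² = 128/12155, sgn +1
I_A²/I_B² = (7/36465)/(128/12155) = 7/384

7/384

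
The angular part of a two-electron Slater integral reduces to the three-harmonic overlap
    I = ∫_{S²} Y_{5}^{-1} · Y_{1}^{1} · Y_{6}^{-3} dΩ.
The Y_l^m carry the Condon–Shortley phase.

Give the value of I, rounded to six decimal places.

-1 + 1 − 3 = -3 ≠ 0: azimuthal integral kills it; I = 0

0.000000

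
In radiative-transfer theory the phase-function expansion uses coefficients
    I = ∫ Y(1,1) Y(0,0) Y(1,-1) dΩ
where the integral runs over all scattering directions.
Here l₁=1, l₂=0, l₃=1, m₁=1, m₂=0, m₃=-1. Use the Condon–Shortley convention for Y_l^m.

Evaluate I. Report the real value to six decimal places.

-0.282095

m-sum 0 ✓  L=2 even ✓  1≤1≤1 ✓
Π(2lᵢ+1) = 3×1×3 = 9
triangle coeff Δ(1,0,1) = 1/3
Σ_t [0,0]: t=0:+1/1 = 1/1
(3j)²=1/3 [(1 0 1; 0 0 0)], sign=-1
Σ_t [0,0]: t=0:+1/2 = 1/2
(3j)²=1/3 [(1 0 1; 1 0 -1)], sign=+1
⇒ 4πI² = 1/1
I = (-1)√(1/1/(4π)) = -0.28209479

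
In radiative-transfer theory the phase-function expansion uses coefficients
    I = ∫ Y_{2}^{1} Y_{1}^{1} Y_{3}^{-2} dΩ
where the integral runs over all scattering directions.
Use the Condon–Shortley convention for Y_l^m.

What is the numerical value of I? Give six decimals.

Checks pass: Σm=0; 6 even; l₃=3∈[1,3].
(2·2+1)(2·1+1)(2·3+1) = 105
Δ: 0! 4! 2! / 7! → 1/105
sum: t=0:+1/4 = 1/4
3j²(2 1 3; 0 0 0) = Δ·Π!·Σ² = 3/35  (sign -1)
sum: t=0:+1/12 = 1/12
3j²(2 1 3; 1 1 -2) = Δ·Π!·Σ² = 2/21  (sign -1)
combine: 4πI² = 105·3/35·2/21 = 6/7
take √, sign +1: I = 0.26116903

0.261169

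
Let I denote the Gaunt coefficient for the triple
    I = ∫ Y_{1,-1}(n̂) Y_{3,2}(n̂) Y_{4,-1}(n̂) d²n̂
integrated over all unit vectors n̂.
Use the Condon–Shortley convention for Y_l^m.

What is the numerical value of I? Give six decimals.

-0.106622

m-sum 0 ✓  L=8 even ✓  2≤4≤4 ✓
Π(2lᵢ+1) = 3×7×9 = 189
triangle coeff Δ(1,3,4) = 1/252
Σ_t [0,0]: t=0:+1/36 = 1/36
(3j)²=4/63 [(1 3 4; 0 0 0)], sign=+1
Σ_t [0,0]: t=0:+1/240 = 1/240
(3j)²=1/84 [(1 3 4; -1 2 -1)], sign=-1
⇒ 4πI² = 1/7
I = (-1)√(1/7/(4π)) = -0.10662181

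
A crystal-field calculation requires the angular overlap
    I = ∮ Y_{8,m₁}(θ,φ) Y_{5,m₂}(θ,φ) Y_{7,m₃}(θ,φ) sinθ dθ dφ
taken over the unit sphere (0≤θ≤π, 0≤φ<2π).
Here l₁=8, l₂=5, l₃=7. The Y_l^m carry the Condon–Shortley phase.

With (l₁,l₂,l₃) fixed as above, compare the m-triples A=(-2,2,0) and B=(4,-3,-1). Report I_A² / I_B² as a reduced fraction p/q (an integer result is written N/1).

3362/10395

Same 8,5,7: normalisation and zero-m 3j drop out of the ratio.
A: Δ: 6! 10! 4! / 21! → 1/814773960; sum: t=3:−1/26127360 t=4:+1/4976640 t=5:−1/6912000 t=6:+1/74649600 = 41/1306368000; 3j²(8 5 7; -2 2 0) = Δ·Π!·Σ² = 1681/692835  (sign -1)
B: Δ: 6! 10! 4! / 21! → 1/814773960; sum: t=0:+1/49766400 t=1:−1/21772800 t=2:+1/92897280 = -1/66355200; 3j²(8 5 7; 4 -3 -1) = Δ·Π!·Σ² = 63/8398  (sign -1)
I_A²/I_B² = (1681/692835)/(63/8398) = 3362/10395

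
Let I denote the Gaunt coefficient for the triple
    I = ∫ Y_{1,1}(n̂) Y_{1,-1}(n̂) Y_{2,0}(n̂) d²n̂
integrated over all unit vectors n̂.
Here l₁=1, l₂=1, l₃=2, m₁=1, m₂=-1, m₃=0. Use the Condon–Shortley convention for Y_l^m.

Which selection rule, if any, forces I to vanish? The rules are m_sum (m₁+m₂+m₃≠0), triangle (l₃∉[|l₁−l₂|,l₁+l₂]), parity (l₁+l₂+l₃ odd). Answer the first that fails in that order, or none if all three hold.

none

azimuthal sum: 1 − 1 + 0 = 0  ✓
0 ≤ 2 ≤ 2 (triangle on l)  ✓
L = 1 + 1 + 2 = 4 (even)  ✓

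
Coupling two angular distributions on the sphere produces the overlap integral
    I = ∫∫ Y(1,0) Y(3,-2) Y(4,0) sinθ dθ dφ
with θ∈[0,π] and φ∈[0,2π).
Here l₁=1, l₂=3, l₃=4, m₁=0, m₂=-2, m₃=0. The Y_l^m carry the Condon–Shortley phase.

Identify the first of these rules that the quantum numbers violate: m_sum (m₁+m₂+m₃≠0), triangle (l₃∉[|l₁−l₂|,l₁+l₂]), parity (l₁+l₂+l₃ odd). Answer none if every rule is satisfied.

m_sum

azimuthal sum: 0 − 2 + 0 = -2  ✗
2 ≤ 4 ≤ 4 (triangle on l)
L = 1 + 3 + 4 = 8 (even)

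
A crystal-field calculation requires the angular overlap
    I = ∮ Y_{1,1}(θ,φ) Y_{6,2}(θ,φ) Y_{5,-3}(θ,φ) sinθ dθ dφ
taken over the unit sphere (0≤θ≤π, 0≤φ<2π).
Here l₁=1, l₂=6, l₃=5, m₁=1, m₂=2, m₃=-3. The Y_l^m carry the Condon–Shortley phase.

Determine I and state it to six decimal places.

Rules hold: Σm=0, L=12 even, 5≤5≤7.
N = 3·13·11 = 429
Δ = 2!·0!·10!/13! = 1/858
Racah Σ t=1..1: t=1:−1/14400 = -1/14400
⇒ 3j(1 6 5; 0 0 0)² = 6/143, sgn +1
Racah Σ t=0..0: t=0:+1/161280 = 1/161280
⇒ 3j(1 6 5; 1 2 -3)² = 1/143, sgn +1
4πI² = N·(3j₀)²·(3jₘ)² = 18/143
I = +1·√(0.125874/4π) = 0.10008369

0.100084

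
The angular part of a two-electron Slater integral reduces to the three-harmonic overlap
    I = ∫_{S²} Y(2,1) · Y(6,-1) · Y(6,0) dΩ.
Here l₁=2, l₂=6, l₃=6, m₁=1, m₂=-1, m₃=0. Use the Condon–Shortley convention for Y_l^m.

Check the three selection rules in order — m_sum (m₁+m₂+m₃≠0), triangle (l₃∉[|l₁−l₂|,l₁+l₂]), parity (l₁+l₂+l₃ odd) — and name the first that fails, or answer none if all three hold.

Σmᵢ = 0  ✓
l₃∈[|l₁−l₂|,l₁+l₂]=[4,8], have l₃=6  ✓
Σlᵢ = 14 ⇒ even  ✓

none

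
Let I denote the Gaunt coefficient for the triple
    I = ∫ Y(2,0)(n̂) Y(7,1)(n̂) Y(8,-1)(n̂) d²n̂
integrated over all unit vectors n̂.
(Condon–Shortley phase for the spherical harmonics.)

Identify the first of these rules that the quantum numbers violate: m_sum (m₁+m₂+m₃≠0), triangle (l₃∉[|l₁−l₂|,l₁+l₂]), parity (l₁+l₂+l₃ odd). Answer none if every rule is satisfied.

parity

Σmᵢ = 0  ✓
l₃∈[|l₁−l₂|,l₁+l₂]=[5,9], have l₃=8  ✓
Σlᵢ = 17 ⇒ odd  ✗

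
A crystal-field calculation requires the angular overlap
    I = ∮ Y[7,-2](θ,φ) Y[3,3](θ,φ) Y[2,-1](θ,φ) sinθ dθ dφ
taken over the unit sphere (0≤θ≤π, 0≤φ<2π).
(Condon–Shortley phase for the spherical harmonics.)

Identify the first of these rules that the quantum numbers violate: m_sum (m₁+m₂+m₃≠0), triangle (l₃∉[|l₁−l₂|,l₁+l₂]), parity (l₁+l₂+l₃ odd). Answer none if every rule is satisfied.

triangle

azimuthal sum: -2 + 3 − 1 = 0  ✓
4 ≤ 2 ≤ 10 (triangle on l)  ✗
L = 7 + 3 + 2 = 12 (even)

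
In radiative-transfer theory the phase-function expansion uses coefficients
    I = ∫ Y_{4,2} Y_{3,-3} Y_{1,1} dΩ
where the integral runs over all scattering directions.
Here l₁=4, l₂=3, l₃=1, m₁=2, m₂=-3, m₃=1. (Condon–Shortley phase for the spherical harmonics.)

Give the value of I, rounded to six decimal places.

0.061558

Rules hold: Σm=0, L=8 even, 1≤1≤7.
N = 9·7·3 = 189
Δ = 6!·2!·0!/9! = 1/252
Racah Σ t=3..3: t=3:−1/36 = -1/36
⇒ 3j(4 3 1; 0 0 0)² = 4/63, sgn +1
Racah Σ t=0..0: t=0:+1/1440 = 1/1440
⇒ 3j(4 3 1; 2 -3 1)² = 1/252, sgn +1
4πI² = N·(3j₀)²·(3jₘ)² = 1/21
I = +1·√(0.047619/4π) = 0.06155813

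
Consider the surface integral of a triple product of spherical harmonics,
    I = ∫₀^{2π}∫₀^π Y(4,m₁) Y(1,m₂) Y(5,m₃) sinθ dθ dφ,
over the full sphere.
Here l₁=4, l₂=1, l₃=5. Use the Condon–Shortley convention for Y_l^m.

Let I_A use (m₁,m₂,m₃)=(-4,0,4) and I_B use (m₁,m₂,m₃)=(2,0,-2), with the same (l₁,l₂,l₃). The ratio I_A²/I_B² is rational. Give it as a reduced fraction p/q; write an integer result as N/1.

l's match ⇒ only the (l;m) 3-j factors differ between A and B.
A: triangle coeff Δ(4,1,5) = 1/495; Σ_t [0,0]: t=0:+1/40320 = 1/40320; (3j)²=1/55 [(4 1 5; -4 0 4)], sign=-1
B: triangle coeff Δ(4,1,5) = 1/495; Σ_t [0,0]: t=0:+1/1440 = 1/1440; (3j)²=7/165 [(4 1 5; 2 0 -2)], sign=-1
I_A²/I_B² = (1/55)/(7/165) = 3/7

3/7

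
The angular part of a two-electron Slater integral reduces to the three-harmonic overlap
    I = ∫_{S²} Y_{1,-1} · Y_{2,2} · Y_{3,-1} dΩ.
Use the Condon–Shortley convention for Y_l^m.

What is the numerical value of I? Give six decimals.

m-sum 0 ✓  L=6 even ✓  1≤3≤3 ✓
Π(2lᵢ+1) = 3×5×7 = 105
triangle coeff Δ(1,2,3) = 1/105
Σ_t [0,0]: t=0:+1/4 = 1/4
(3j)²=3/35 [(1 2 3; 0 0 0)], sign=-1
Σ_t [0,0]: t=0:+1/48 = 1/48
(3j)²=1/105 [(1 2 3; -1 2 -1)], sign=+1
⇒ 4πI² = 3/35
I = (-1)√(3/35/(4π)) = -0.08258890

-0.082589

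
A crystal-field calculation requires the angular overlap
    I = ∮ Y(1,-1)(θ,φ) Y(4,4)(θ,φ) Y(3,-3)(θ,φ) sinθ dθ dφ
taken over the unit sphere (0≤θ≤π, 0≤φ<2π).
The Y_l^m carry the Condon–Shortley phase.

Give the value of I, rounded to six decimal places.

0.325735

Checks pass: Σm=0; 8 even; l₃=3∈[3,5].
(2·1+1)(2·4+1)(2·3+1) = 189
Δ: 2! 0! 6! / 9! → 1/252
sum: t=1:−1/36 = -1/36
3j²(1 4 3; 0 0 0) = Δ·Π!·Σ² = 4/63  (sign +1)
sum: t=2:+1/1440 = 1/1440
3j²(1 4 3; -1 4 -3) = Δ·Π!·Σ² = 1/9  (sign +1)
combine: 4πI² = 189·4/63·1/9 = 4/3
take √, sign +1: I = 0.32573501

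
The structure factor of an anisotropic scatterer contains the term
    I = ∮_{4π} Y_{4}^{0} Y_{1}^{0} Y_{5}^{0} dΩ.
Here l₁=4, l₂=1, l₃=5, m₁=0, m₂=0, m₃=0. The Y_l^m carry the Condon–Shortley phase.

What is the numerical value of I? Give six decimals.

Rules hold: Σm=0, L=10 even, 3≤5≤5.
N = 9·3·11 = 297
Δ = 0!·8!·2!/11! = 1/495
Racah Σ t=0..0: t=0:+1/576 = 1/576
⇒ 3j(4 1 5; 0 0 0)² = 5/99, sgn -1
(m-triple is (0,0,0) — same symbol as above.)
4πI² = N·(3j₀)²·(3jₘ)² = 25/33
I = +1·√(0.757576/4π) = 0.24553200

0.245532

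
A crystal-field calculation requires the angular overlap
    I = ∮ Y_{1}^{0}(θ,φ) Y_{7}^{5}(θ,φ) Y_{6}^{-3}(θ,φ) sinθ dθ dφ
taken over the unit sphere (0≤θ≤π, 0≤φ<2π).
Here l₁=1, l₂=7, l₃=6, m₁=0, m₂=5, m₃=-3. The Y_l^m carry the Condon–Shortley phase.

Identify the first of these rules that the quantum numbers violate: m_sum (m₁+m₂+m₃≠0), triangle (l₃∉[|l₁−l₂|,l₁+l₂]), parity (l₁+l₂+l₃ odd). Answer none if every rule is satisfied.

azimuthal sum: 0 + 5 − 3 = 2  ✗
6 ≤ 6 ≤ 8 (triangle on l)
L = 1 + 7 + 6 = 14 (even)

m_sum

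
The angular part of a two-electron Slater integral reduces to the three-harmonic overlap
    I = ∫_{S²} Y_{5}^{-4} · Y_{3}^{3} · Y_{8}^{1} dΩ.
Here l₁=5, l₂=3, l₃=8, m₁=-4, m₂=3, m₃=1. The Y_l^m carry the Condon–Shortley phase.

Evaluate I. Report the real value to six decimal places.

-0.011108

m-sum 0 ✓  L=16 even ✓  2≤8≤8 ✓
Π(2lᵢ+1) = 11×7×17 = 1309
triangle coeff Δ(5,3,8) = 1/136136
Σ_t [0,0]: t=0:+1/518400 = 1/518400
(3j)²=56/2431 [(5 3 8; 0 0 0)], sign=+1
Σ_t [0,0]: t=0:+1/261273600 = 1/261273600
(3j)²=1/19448 [(5 3 8; -4 3 1)], sign=-1
⇒ 4πI² = 49/31603
I = (-1)√(49/31603/(4π)) = -0.01110782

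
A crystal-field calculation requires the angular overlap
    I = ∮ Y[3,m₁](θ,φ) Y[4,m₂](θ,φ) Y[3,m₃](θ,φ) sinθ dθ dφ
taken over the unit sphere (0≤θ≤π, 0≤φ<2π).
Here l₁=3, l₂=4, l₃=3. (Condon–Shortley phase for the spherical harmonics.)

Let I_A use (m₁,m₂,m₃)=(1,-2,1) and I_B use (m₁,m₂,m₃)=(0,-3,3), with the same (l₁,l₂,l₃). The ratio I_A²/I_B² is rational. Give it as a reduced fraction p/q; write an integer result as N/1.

40/63

l's match ⇒ only the (l;m) 3-j factors differ between A and B.
A: triangle coeff Δ(3,4,3) = 1/34650; Σ_t [0,2]: t=0:+1/192 t=1:−1/36 t=2:+1/192 = -5/288; (3j)²=20/693 [(3 4 3; 1 -2 1)], sign=-1
B: triangle coeff Δ(3,4,3) = 1/34650; Σ_t [1,1]: t=1:−1/288 = -1/288; (3j)²=1/22 [(3 4 3; 0 -3 3)], sign=-1
I_A²/I_B² = (20/693)/(1/22) = 40/63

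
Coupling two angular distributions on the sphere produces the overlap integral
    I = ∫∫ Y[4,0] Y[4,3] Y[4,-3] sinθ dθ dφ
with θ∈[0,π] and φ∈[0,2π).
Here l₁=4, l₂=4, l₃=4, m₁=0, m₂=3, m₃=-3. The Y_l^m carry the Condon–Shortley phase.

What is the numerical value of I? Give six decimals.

m-sum 0 ✓  L=12 even ✓  0≤4≤8 ✓
Π(2lᵢ+1) = 9×9×9 = 729
triangle coeff Δ(4,4,4) = 1/450450
Σ_t [0,4]: t=0:+1/13824 t=1:−1/216 t=2:+1/64 t=3:−1/216 t=4:+1/13824 = 5/768
(3j)²=18/1001 [(4 4 4; 0 0 0)], sign=+1
Σ_t [3,4]: t=3:−1/864 t=4:+1/3456 = -1/1152
(3j)²=7/286 [(4 4 4; 0 3 -3)], sign=+1
⇒ 4πI² = 6561/20449
I = (+1)√(6561/20449/(4π)) = 0.15978796

0.159788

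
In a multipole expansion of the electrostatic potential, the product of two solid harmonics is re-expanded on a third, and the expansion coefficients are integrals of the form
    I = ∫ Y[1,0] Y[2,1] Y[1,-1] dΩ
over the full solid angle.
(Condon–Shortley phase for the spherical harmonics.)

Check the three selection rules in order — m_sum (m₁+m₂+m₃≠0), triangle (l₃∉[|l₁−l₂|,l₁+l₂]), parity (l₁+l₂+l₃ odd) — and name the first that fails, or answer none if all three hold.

Σmᵢ = 0  ✓
l₃∈[|l₁−l₂|,l₁+l₂]=[1,3], have l₃=1  ✓
Σlᵢ = 4 ⇒ even  ✓

none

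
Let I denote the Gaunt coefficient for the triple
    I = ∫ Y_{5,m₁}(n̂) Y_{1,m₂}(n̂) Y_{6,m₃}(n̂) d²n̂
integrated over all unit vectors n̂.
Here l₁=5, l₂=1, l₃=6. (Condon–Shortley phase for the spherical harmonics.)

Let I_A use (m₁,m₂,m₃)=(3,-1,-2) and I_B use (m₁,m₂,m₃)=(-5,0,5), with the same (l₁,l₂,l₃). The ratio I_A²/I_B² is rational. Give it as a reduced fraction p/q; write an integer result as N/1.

Shared (l₁,l₂,l₃)=(5,1,6): N and (l;000)² cancel in I_A²/I_B².
A: Δ = 0!·10!·2!/13! = 1/858; Racah Σ t=0..0: t=0:+1/161280 = 1/161280; ⇒ 3j(5 1 6; 3 -1 -2)² = 1/143, sgn +1
B: Δ = 0!·10!·2!/13! = 1/858; Racah Σ t=0..0: t=0:+1/3628800 = 1/3628800; ⇒ 3j(5 1 6; -5 0 5)² = 1/78, sgn -1
I_A²/I_B² = (1/143)/(1/78) = 6/11

6/11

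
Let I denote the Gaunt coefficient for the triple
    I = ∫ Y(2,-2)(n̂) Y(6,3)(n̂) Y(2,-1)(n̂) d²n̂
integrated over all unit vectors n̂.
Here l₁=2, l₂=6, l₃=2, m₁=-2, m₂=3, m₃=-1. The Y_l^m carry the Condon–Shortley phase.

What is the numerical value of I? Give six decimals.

l₃=2 ∉ [4,8] — triangle fails ⇒ I = 0

0.000000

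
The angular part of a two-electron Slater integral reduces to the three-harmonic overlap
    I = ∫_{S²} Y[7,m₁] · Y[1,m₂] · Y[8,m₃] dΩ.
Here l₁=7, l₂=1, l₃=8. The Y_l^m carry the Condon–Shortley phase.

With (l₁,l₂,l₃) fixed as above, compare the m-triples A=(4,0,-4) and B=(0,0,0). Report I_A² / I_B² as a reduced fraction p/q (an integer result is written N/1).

3/4

Shared (l₁,l₂,l₃)=(7,1,8): N and (l;000)² cancel in I_A²/I_B².
A: Δ = 0!·14!·2!/17! = 1/2040; Racah Σ t=0..0: t=0:+1/239500800 = 1/239500800; ⇒ 3j(7 1 8; 4 0 -4)² = 2/85, sgn +1
B: Δ = 0!·14!·2!/17! = 1/2040; Racah Σ t=0..0: t=0:+1/25401600 = 1/25401600; ⇒ 3j(7 1 8; 0 0 0)² = 8/255, sgn +1
I_A²/I_B² = (2/85)/(8/255) = 3/4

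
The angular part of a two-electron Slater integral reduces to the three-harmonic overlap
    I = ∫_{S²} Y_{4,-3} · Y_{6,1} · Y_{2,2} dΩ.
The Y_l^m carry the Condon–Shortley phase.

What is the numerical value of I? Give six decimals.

-0.035563

m-sum 0 ✓  L=12 even ✓  2≤2≤10 ✓
Π(2lᵢ+1) = 9×13×5 = 585
triangle coeff Δ(4,6,2) = 1/6435
Σ_t [4,4]: t=4:+1/2304 = 1/2304
(3j)²=5/143 [(4 6 2; 0 0 0)], sign=+1
Σ_t [7,7]: t=7:−1/120960 = -1/120960
(3j)²=1/1287 [(4 6 2; -3 1 2)], sign=-1
⇒ 4πI² = 25/1573
I = (-1)√(25/1573/(4π)) = -0.03556319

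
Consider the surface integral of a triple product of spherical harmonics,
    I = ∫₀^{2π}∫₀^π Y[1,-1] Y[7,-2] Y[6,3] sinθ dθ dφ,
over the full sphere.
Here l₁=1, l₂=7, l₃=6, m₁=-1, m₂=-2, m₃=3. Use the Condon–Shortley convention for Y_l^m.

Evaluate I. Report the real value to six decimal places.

0.110647

Checks pass: Σm=0; 14 even; l₃=6∈[6,8].
(2·1+1)(2·7+1)(2·6+1) = 585
Δ: 2! 0! 12! / 15! → 1/1365
sum: t=1:−1/518400 = -1/518400
3j²(1 7 6; 0 0 0) = Δ·Π!·Σ² = 7/195  (sign -1)
sum: t=2:+1/4354560 = 1/4354560
3j²(1 7 6; -1 -2 3) = Δ·Π!·Σ² = 2/273  (sign -1)
combine: 4πI² = 585·7/195·2/273 = 2/13
take √, sign +1: I = 0.11064668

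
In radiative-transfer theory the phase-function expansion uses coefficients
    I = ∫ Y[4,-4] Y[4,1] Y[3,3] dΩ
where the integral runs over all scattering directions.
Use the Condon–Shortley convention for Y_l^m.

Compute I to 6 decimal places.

Σlᵢ=11 odd — θ-integrand is odd under cosθ→−cosθ; I=0

0.000000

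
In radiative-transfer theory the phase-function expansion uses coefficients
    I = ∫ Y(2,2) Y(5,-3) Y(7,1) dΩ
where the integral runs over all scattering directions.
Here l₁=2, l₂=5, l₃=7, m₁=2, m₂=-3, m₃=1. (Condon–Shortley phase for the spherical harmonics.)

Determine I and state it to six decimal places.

-0.043890

m-sum 0 ✓  L=14 even ✓  3≤7≤7 ✓
Π(2lᵢ+1) = 5×11×15 = 825
triangle coeff Δ(2,5,7) = 1/15015
Σ_t [0,0]: t=0:+1/57600 = 1/57600
(3j)²=21/715 [(2 5 7; 0 0 0)], sign=-1
Σ_t [0,0]: t=0:+1/1935360 = 1/1935360
(3j)²=1/1001 [(2 5 7; 2 -3 1)], sign=+1
⇒ 4πI² = 45/1859
I = (-1)√(45/1859/(4π)) = -0.04388960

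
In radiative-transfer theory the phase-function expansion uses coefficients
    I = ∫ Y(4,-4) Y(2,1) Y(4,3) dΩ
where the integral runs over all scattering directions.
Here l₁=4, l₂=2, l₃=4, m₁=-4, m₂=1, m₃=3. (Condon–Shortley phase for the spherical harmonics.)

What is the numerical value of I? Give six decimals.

Rules hold: Σm=0, L=10 even, 2≤4≤6.
N = 9·5·9 = 405
Δ = 2!·6!·2!/11! = 1/13860
Racah Σ t=0..2: t=0:+1/192 t=1:−1/36 t=2:+1/192 = -5/288
⇒ 3j(4 2 4; 0 0 0)² = 20/693, sgn -1
Racah Σ t=2..2: t=2:+1/1440 = 1/1440
⇒ 3j(4 2 4; -4 1 3)² = 7/165, sgn -1
4πI² = N·(3j₀)²·(3jₘ)² = 60/121
I = +1·√(0.495868/4π) = 0.19864517

0.198645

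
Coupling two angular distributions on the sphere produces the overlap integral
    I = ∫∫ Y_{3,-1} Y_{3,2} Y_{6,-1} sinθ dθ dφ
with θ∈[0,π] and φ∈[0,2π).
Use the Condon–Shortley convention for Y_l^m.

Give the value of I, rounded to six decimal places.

Checks pass: Σm=0; 12 even; l₃=6∈[0,6].
(2·3+1)(2·3+1)(2·6+1) = 637
Δ: 0! 6! 6! / 13! → 1/12012
sum: t=0:+1/1296 = 1/1296
3j²(3 3 6; 0 0 0) = Δ·Π!·Σ² = 100/3003  (sign +1)
sum: t=0:+1/5760 = 1/5760
3j²(3 3 6; -1 2 -1) = Δ·Π!·Σ² = 5/572  (sign -1)
combine: 4πI² = 637·100/3003·5/572 = 875/4719
take √, sign -1: I = -0.12147142

-0.121471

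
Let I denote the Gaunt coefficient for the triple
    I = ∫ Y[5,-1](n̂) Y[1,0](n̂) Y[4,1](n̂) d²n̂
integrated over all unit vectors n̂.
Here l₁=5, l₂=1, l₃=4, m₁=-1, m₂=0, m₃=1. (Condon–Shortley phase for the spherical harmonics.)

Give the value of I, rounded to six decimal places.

-0.240571

Rules hold: Σm=0, L=10 even, 4≤4≤6.
N = 11·3·9 = 297
Δ = 2!·8!·0!/11! = 1/495
Racah Σ t=1..1: t=1:−1/576 = -1/576
⇒ 3j(5 1 4; 0 0 0)² = 5/99, sgn -1
Racah Σ t=1..1: t=1:−1/720 = -1/720
⇒ 3j(5 1 4; -1 0 1)² = 8/165, sgn +1
4πI² = N·(3j₀)²·(3jₘ)² = 8/11
I = -1·√(0.727273/4π) = -0.24057125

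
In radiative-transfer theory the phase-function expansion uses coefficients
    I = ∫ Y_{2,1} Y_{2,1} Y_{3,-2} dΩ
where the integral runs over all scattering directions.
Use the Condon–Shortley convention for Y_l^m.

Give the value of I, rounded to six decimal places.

Σlᵢ=7 odd — θ-integrand is odd under cosθ→−cosθ; I=0

0.000000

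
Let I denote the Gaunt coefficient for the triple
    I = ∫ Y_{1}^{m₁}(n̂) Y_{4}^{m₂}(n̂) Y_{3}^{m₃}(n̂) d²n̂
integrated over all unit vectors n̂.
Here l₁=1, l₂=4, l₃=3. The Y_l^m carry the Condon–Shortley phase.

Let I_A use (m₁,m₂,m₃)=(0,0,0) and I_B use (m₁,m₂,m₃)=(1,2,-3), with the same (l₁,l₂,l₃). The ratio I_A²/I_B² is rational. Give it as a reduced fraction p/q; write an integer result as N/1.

l's match ⇒ only the (l;m) 3-j factors differ between A and B.
A: triangle coeff Δ(1,4,3) = 1/252; Σ_t [1,1]: t=1:−1/36 = -1/36; (3j)²=4/63 [(1 4 3; 0 0 0)], sign=+1
B: triangle coeff Δ(1,4,3) = 1/252; Σ_t [0,0]: t=0:+1/1440 = 1/1440; (3j)²=1/252 [(1 4 3; 1 2 -3)], sign=+1
I_A²/I_B² = (4/63)/(1/252) = 16/1

16/1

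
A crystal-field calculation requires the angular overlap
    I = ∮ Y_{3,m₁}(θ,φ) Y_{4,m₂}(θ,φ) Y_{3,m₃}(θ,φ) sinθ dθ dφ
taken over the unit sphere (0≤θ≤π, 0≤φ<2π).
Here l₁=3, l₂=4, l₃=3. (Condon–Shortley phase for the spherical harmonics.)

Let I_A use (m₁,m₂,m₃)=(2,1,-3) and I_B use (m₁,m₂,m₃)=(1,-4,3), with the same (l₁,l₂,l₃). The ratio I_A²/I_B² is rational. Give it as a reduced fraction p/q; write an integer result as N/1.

5/7

Same 3,4,3: normalisation and zero-m 3j drop out of the ratio.
A: Δ: 4! 2! 4! / 11! → 1/34650; sum: t=1:−1/288 = -1/288; 3j²(3 4 3; 2 1 -3) = Δ·Π!·Σ² = 5/231  (sign -1)
B: Δ: 4! 2! 4! / 11! → 1/34650; sum: t=0:+1/1152 = 1/1152; 3j²(3 4 3; 1 -4 3) = Δ·Π!·Σ² = 1/33  (sign +1)
I_A²/I_B² = (5/231)/(1/33) = 5/7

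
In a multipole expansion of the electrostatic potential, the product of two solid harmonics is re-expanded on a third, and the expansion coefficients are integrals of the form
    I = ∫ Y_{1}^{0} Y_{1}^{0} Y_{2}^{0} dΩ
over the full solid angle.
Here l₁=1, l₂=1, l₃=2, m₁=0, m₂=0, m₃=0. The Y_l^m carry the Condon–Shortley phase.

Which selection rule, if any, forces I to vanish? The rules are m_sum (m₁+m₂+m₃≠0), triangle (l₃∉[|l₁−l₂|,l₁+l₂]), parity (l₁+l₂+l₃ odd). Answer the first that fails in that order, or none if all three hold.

none

Σmᵢ = 0  ✓
l₃∈[|l₁−l₂|,l₁+l₂]=[0,2], have l₃=2  ✓
Σlᵢ = 4 ⇒ even  ✓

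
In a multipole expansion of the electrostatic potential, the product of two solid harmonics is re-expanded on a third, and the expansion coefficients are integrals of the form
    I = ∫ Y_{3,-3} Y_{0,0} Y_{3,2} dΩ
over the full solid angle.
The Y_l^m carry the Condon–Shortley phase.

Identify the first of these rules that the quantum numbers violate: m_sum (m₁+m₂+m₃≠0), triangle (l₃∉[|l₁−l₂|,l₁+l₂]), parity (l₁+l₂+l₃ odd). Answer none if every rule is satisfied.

m_sum

m₁+m₂+m₃ = -3 + 0 + 2 = -1  ✗
triangle: |3−0|=3 ≤ l₃=3 ≤ 3+0=3
parity: l₁+l₂+l₃ = 6 is even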